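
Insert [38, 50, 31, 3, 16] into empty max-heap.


Insert 38: [38]
Insert 50: [50, 38]
Insert 31: [50, 38, 31]
Insert 3: [50, 38, 31, 3]
Insert 16: [50, 38, 31, 3, 16]

Final heap: [50, 38, 31, 3, 16]


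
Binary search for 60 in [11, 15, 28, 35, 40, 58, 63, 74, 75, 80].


Step 1: lo=0, hi=9, mid=4, val=40
Step 2: lo=5, hi=9, mid=7, val=74
Step 3: lo=5, hi=6, mid=5, val=58
Step 4: lo=6, hi=6, mid=6, val=63

Not found


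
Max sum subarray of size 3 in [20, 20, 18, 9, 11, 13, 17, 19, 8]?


[0:3]: 58
[1:4]: 47
[2:5]: 38
[3:6]: 33
[4:7]: 41
[5:8]: 49
[6:9]: 44

Max: 58 at [0:3]


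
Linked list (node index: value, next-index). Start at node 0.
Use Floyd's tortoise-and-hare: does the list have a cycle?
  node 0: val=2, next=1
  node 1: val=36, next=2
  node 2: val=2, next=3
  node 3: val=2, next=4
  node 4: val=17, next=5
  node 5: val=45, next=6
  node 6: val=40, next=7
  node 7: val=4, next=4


Floyd's tortoise (slow, +1) and hare (fast, +2):
  init: slow=0, fast=0
  step 1: slow=1, fast=2
  step 2: slow=2, fast=4
  step 3: slow=3, fast=6
  step 4: slow=4, fast=4
  slow == fast at node 4: cycle detected

Cycle: yes


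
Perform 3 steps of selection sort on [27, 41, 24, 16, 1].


Initial: [27, 41, 24, 16, 1]
Step 1: min=1 at 4
  Swap: [1, 41, 24, 16, 27]
Step 2: min=16 at 3
  Swap: [1, 16, 24, 41, 27]
Step 3: min=24 at 2
  Swap: [1, 16, 24, 41, 27]

After 3 steps: [1, 16, 24, 41, 27]


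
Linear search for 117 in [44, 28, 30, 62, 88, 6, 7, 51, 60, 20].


i=0: 44!=117
i=1: 28!=117
i=2: 30!=117
i=3: 62!=117
i=4: 88!=117
i=5: 6!=117
i=6: 7!=117
i=7: 51!=117
i=8: 60!=117
i=9: 20!=117

Not found, 10 comps


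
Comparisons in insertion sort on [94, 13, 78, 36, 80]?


Algorithm: insertion sort
Input: [94, 13, 78, 36, 80]
Sorted: [13, 36, 78, 80, 94]

8


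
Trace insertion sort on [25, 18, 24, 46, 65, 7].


Initial: [25, 18, 24, 46, 65, 7]
Insert 18: [18, 25, 24, 46, 65, 7]
Insert 24: [18, 24, 25, 46, 65, 7]
Insert 46: [18, 24, 25, 46, 65, 7]
Insert 65: [18, 24, 25, 46, 65, 7]
Insert 7: [7, 18, 24, 25, 46, 65]

Sorted: [7, 18, 24, 25, 46, 65]


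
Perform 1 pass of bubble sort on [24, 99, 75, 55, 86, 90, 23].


Initial: [24, 99, 75, 55, 86, 90, 23]
Pass 1: [24, 75, 55, 86, 90, 23, 99] (5 swaps)

After 1 pass: [24, 75, 55, 86, 90, 23, 99]


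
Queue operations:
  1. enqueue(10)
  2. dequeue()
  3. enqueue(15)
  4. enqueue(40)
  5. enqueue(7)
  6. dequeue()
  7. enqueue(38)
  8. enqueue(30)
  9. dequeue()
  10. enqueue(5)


enqueue(10) -> [10]
dequeue()->10, []
enqueue(15) -> [15]
enqueue(40) -> [15, 40]
enqueue(7) -> [15, 40, 7]
dequeue()->15, [40, 7]
enqueue(38) -> [40, 7, 38]
enqueue(30) -> [40, 7, 38, 30]
dequeue()->40, [7, 38, 30]
enqueue(5) -> [7, 38, 30, 5]

Final queue: [7, 38, 30, 5]


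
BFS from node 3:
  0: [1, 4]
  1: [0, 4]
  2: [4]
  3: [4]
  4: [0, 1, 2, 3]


Visit 3, enqueue [4]
Visit 4, enqueue [0, 1, 2]
Visit 0, enqueue []
Visit 1, enqueue []
Visit 2, enqueue []

BFS order: [3, 4, 0, 1, 2]


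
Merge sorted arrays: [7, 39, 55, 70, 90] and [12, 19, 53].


Take 7 from A
Take 12 from B
Take 19 from B
Take 39 from A
Take 53 from B

Merged: [7, 12, 19, 39, 53, 55, 70, 90]


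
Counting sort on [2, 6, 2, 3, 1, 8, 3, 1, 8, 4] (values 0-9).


Input: [2, 6, 2, 3, 1, 8, 3, 1, 8, 4]
Counts: [0, 2, 2, 2, 1, 0, 1, 0, 2, 0]

Sorted: [1, 1, 2, 2, 3, 3, 4, 6, 8, 8]


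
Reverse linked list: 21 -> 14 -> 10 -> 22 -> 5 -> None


Step 1: curr=21, set curr.next=prev(None) | reversed so far: 21
Step 2: curr=14, set curr.next=prev(21) | reversed so far: 14 -> 21
Step 3: curr=10, set curr.next=prev(14) | reversed so far: 10 -> 14 -> 21
Step 4: curr=22, set curr.next=prev(10) | reversed so far: 22 -> 10 -> 14 -> 21
Step 5: curr=5, set curr.next=prev(22) | reversed so far: 5 -> 22 -> 10 -> 14 -> 21

5 -> 22 -> 10 -> 14 -> 21 -> None


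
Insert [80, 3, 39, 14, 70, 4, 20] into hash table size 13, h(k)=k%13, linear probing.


Insert 80: h=2 -> slot 2
Insert 3: h=3 -> slot 3
Insert 39: h=0 -> slot 0
Insert 14: h=1 -> slot 1
Insert 70: h=5 -> slot 5
Insert 4: h=4 -> slot 4
Insert 20: h=7 -> slot 7

Table: [39, 14, 80, 3, 4, 70, None, 20, None, None, None, None, None]


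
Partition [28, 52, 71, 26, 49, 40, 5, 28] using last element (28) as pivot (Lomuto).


Pivot: 28
  28 <= 28: advance i (no swap)
  26 <= 28: swap -> [28, 26, 71, 52, 49, 40, 5, 28]
  5 <= 28: swap -> [28, 26, 5, 52, 49, 40, 71, 28]
Place pivot at 3: [28, 26, 5, 28, 49, 40, 71, 52]

Partitioned: [28, 26, 5, 28, 49, 40, 71, 52]


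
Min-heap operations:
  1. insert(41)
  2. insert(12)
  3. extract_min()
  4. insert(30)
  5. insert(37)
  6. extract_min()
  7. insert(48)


insert(41) -> [41]
insert(12) -> [12, 41]
extract_min()->12, [41]
insert(30) -> [30, 41]
insert(37) -> [30, 41, 37]
extract_min()->30, [37, 41]
insert(48) -> [37, 41, 48]

Final heap: [37, 41, 48]


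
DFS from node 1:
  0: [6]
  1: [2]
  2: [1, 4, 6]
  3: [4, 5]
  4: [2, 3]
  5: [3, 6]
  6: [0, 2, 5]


Visit 1, push [2]
Visit 2, push [6, 4]
Visit 4, push [3]
Visit 3, push [5]
Visit 5, push [6]
Visit 6, push [0]
Visit 0, push []

DFS order: [1, 2, 4, 3, 5, 6, 0]


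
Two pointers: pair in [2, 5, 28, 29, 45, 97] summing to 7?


lo=0(2)+hi=5(97)=99
lo=0(2)+hi=4(45)=47
lo=0(2)+hi=3(29)=31
lo=0(2)+hi=2(28)=30
lo=0(2)+hi=1(5)=7

Yes: 2+5=7


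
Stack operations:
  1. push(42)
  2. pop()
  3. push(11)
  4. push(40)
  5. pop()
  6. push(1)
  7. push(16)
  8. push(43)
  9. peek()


push(42) -> [42]
pop()->42, []
push(11) -> [11]
push(40) -> [11, 40]
pop()->40, [11]
push(1) -> [11, 1]
push(16) -> [11, 1, 16]
push(43) -> [11, 1, 16, 43]
peek()->43

Final stack: [11, 1, 16, 43]


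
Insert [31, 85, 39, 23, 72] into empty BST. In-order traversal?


Insert 31: root
Insert 85: R from 31
Insert 39: R from 31 -> L from 85
Insert 23: L from 31
Insert 72: R from 31 -> L from 85 -> R from 39

In-order: [23, 31, 39, 72, 85]


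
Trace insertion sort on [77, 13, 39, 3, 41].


Initial: [77, 13, 39, 3, 41]
Insert 13: [13, 77, 39, 3, 41]
Insert 39: [13, 39, 77, 3, 41]
Insert 3: [3, 13, 39, 77, 41]
Insert 41: [3, 13, 39, 41, 77]

Sorted: [3, 13, 39, 41, 77]


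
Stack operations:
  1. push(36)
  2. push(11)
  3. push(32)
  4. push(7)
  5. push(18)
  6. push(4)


push(36) -> [36]
push(11) -> [36, 11]
push(32) -> [36, 11, 32]
push(7) -> [36, 11, 32, 7]
push(18) -> [36, 11, 32, 7, 18]
push(4) -> [36, 11, 32, 7, 18, 4]

Final stack: [36, 11, 32, 7, 18, 4]


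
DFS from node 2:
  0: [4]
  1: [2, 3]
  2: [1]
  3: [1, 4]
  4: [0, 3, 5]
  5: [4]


Visit 2, push [1]
Visit 1, push [3]
Visit 3, push [4]
Visit 4, push [5, 0]
Visit 0, push []
Visit 5, push []

DFS order: [2, 1, 3, 4, 0, 5]


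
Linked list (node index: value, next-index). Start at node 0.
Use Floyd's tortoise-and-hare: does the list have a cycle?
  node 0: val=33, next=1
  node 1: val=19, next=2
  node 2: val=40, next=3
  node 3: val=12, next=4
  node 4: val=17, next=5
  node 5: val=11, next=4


Floyd's tortoise (slow, +1) and hare (fast, +2):
  init: slow=0, fast=0
  step 1: slow=1, fast=2
  step 2: slow=2, fast=4
  step 3: slow=3, fast=4
  step 4: slow=4, fast=4
  slow == fast at node 4: cycle detected

Cycle: yes


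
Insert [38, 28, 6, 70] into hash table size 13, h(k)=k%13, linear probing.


Insert 38: h=12 -> slot 12
Insert 28: h=2 -> slot 2
Insert 6: h=6 -> slot 6
Insert 70: h=5 -> slot 5

Table: [None, None, 28, None, None, 70, 6, None, None, None, None, None, 38]


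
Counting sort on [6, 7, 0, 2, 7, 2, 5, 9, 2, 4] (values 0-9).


Input: [6, 7, 0, 2, 7, 2, 5, 9, 2, 4]
Counts: [1, 0, 3, 0, 1, 1, 1, 2, 0, 1]

Sorted: [0, 2, 2, 2, 4, 5, 6, 7, 7, 9]


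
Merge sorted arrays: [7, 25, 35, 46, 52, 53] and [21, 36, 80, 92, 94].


Take 7 from A
Take 21 from B
Take 25 from A
Take 35 from A
Take 36 from B
Take 46 from A
Take 52 from A
Take 53 from A

Merged: [7, 21, 25, 35, 36, 46, 52, 53, 80, 92, 94]


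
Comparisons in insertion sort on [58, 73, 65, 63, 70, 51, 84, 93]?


Algorithm: insertion sort
Input: [58, 73, 65, 63, 70, 51, 84, 93]
Sorted: [51, 58, 63, 65, 70, 73, 84, 93]

15


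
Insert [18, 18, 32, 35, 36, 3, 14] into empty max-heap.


Insert 18: [18]
Insert 18: [18, 18]
Insert 32: [32, 18, 18]
Insert 35: [35, 32, 18, 18]
Insert 36: [36, 35, 18, 18, 32]
Insert 3: [36, 35, 18, 18, 32, 3]
Insert 14: [36, 35, 18, 18, 32, 3, 14]

Final heap: [36, 35, 18, 18, 32, 3, 14]


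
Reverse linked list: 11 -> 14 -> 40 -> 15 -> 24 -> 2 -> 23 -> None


Step 1: curr=11, set curr.next=prev(None) | reversed so far: 11
Step 2: curr=14, set curr.next=prev(11) | reversed so far: 14 -> 11
Step 3: curr=40, set curr.next=prev(14) | reversed so far: 40 -> 14 -> 11
Step 4: curr=15, set curr.next=prev(40) | reversed so far: 15 -> 40 -> 14 -> 11
Step 5: curr=24, set curr.next=prev(15) | reversed so far: 24 -> 15 -> 40 -> 14 -> 11
Step 6: curr=2, set curr.next=prev(24) | reversed so far: 2 -> 24 -> 15 -> 40 -> 14 -> 11
Step 7: curr=23, set curr.next=prev(2) | reversed so far: 23 -> 2 -> 24 -> 15 -> 40 -> 14 -> 11

23 -> 2 -> 24 -> 15 -> 40 -> 14 -> 11 -> None


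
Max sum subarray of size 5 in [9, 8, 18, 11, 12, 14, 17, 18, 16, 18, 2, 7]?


[0:5]: 58
[1:6]: 63
[2:7]: 72
[3:8]: 72
[4:9]: 77
[5:10]: 83
[6:11]: 71
[7:12]: 61

Max: 83 at [5:10]


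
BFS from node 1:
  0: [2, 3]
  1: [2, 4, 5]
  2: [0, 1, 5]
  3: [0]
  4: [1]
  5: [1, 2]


Visit 1, enqueue [2, 4, 5]
Visit 2, enqueue [0]
Visit 4, enqueue []
Visit 5, enqueue []
Visit 0, enqueue [3]
Visit 3, enqueue []

BFS order: [1, 2, 4, 5, 0, 3]


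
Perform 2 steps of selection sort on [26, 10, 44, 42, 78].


Initial: [26, 10, 44, 42, 78]
Step 1: min=10 at 1
  Swap: [10, 26, 44, 42, 78]
Step 2: min=26 at 1
  Swap: [10, 26, 44, 42, 78]

After 2 steps: [10, 26, 44, 42, 78]


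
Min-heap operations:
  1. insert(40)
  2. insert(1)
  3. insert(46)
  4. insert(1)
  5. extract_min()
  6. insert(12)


insert(40) -> [40]
insert(1) -> [1, 40]
insert(46) -> [1, 40, 46]
insert(1) -> [1, 1, 46, 40]
extract_min()->1, [1, 40, 46]
insert(12) -> [1, 12, 46, 40]

Final heap: [1, 12, 46, 40]


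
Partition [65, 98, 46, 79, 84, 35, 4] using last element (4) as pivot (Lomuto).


Pivot: 4
Place pivot at 0: [4, 98, 46, 79, 84, 35, 65]

Partitioned: [4, 98, 46, 79, 84, 35, 65]


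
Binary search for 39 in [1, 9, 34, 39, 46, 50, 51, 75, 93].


Step 1: lo=0, hi=8, mid=4, val=46
Step 2: lo=0, hi=3, mid=1, val=9
Step 3: lo=2, hi=3, mid=2, val=34
Step 4: lo=3, hi=3, mid=3, val=39

Found at index 3


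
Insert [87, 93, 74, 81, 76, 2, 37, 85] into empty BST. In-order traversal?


Insert 87: root
Insert 93: R from 87
Insert 74: L from 87
Insert 81: L from 87 -> R from 74
Insert 76: L from 87 -> R from 74 -> L from 81
Insert 2: L from 87 -> L from 74
Insert 37: L from 87 -> L from 74 -> R from 2
Insert 85: L from 87 -> R from 74 -> R from 81

In-order: [2, 37, 74, 76, 81, 85, 87, 93]


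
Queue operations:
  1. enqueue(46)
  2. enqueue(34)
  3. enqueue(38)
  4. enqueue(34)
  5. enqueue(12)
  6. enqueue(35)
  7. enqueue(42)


enqueue(46) -> [46]
enqueue(34) -> [46, 34]
enqueue(38) -> [46, 34, 38]
enqueue(34) -> [46, 34, 38, 34]
enqueue(12) -> [46, 34, 38, 34, 12]
enqueue(35) -> [46, 34, 38, 34, 12, 35]
enqueue(42) -> [46, 34, 38, 34, 12, 35, 42]

Final queue: [46, 34, 38, 34, 12, 35, 42]


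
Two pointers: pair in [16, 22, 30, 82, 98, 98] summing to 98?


lo=0(16)+hi=5(98)=114
lo=0(16)+hi=4(98)=114
lo=0(16)+hi=3(82)=98

Yes: 16+82=98


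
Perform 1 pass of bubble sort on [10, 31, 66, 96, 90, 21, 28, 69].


Initial: [10, 31, 66, 96, 90, 21, 28, 69]
Pass 1: [10, 31, 66, 90, 21, 28, 69, 96] (4 swaps)

After 1 pass: [10, 31, 66, 90, 21, 28, 69, 96]


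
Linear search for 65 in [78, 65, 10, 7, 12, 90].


i=0: 78!=65
i=1: 65==65 found!

Found at 1, 2 comps


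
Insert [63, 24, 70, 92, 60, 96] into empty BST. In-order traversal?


Insert 63: root
Insert 24: L from 63
Insert 70: R from 63
Insert 92: R from 63 -> R from 70
Insert 60: L from 63 -> R from 24
Insert 96: R from 63 -> R from 70 -> R from 92

In-order: [24, 60, 63, 70, 92, 96]


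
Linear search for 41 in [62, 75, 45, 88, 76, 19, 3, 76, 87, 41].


i=0: 62!=41
i=1: 75!=41
i=2: 45!=41
i=3: 88!=41
i=4: 76!=41
i=5: 19!=41
i=6: 3!=41
i=7: 76!=41
i=8: 87!=41
i=9: 41==41 found!

Found at 9, 10 comps


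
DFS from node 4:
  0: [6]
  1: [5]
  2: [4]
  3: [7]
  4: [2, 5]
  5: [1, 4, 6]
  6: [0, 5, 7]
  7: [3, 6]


Visit 4, push [5, 2]
Visit 2, push []
Visit 5, push [6, 1]
Visit 1, push []
Visit 6, push [7, 0]
Visit 0, push []
Visit 7, push [3]
Visit 3, push []

DFS order: [4, 2, 5, 1, 6, 0, 7, 3]


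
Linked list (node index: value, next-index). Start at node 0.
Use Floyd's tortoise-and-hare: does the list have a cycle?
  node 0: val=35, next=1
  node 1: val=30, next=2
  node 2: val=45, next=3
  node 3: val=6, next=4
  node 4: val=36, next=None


Floyd's tortoise (slow, +1) and hare (fast, +2):
  init: slow=0, fast=0
  step 1: slow=1, fast=2
  step 2: slow=2, fast=4
  step 3: fast -> None, no cycle

Cycle: no


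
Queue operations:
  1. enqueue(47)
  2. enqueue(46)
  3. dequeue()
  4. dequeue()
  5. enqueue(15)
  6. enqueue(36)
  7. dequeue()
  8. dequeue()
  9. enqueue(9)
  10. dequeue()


enqueue(47) -> [47]
enqueue(46) -> [47, 46]
dequeue()->47, [46]
dequeue()->46, []
enqueue(15) -> [15]
enqueue(36) -> [15, 36]
dequeue()->15, [36]
dequeue()->36, []
enqueue(9) -> [9]
dequeue()->9, []

Final queue: []


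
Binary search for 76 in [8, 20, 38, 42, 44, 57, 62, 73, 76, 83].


Step 1: lo=0, hi=9, mid=4, val=44
Step 2: lo=5, hi=9, mid=7, val=73
Step 3: lo=8, hi=9, mid=8, val=76

Found at index 8


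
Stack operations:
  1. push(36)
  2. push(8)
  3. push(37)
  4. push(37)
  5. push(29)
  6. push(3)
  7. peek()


push(36) -> [36]
push(8) -> [36, 8]
push(37) -> [36, 8, 37]
push(37) -> [36, 8, 37, 37]
push(29) -> [36, 8, 37, 37, 29]
push(3) -> [36, 8, 37, 37, 29, 3]
peek()->3

Final stack: [36, 8, 37, 37, 29, 3]


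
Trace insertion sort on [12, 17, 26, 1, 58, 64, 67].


Initial: [12, 17, 26, 1, 58, 64, 67]
Insert 17: [12, 17, 26, 1, 58, 64, 67]
Insert 26: [12, 17, 26, 1, 58, 64, 67]
Insert 1: [1, 12, 17, 26, 58, 64, 67]
Insert 58: [1, 12, 17, 26, 58, 64, 67]
Insert 64: [1, 12, 17, 26, 58, 64, 67]
Insert 67: [1, 12, 17, 26, 58, 64, 67]

Sorted: [1, 12, 17, 26, 58, 64, 67]


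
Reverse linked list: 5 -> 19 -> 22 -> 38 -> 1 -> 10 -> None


Step 1: curr=5, set curr.next=prev(None) | reversed so far: 5
Step 2: curr=19, set curr.next=prev(5) | reversed so far: 19 -> 5
Step 3: curr=22, set curr.next=prev(19) | reversed so far: 22 -> 19 -> 5
Step 4: curr=38, set curr.next=prev(22) | reversed so far: 38 -> 22 -> 19 -> 5
Step 5: curr=1, set curr.next=prev(38) | reversed so far: 1 -> 38 -> 22 -> 19 -> 5
Step 6: curr=10, set curr.next=prev(1) | reversed so far: 10 -> 1 -> 38 -> 22 -> 19 -> 5

10 -> 1 -> 38 -> 22 -> 19 -> 5 -> None


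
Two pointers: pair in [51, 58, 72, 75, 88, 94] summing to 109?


lo=0(51)+hi=5(94)=145
lo=0(51)+hi=4(88)=139
lo=0(51)+hi=3(75)=126
lo=0(51)+hi=2(72)=123
lo=0(51)+hi=1(58)=109

Yes: 51+58=109


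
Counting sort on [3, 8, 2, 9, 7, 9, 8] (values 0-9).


Input: [3, 8, 2, 9, 7, 9, 8]
Counts: [0, 0, 1, 1, 0, 0, 0, 1, 2, 2]

Sorted: [2, 3, 7, 8, 8, 9, 9]


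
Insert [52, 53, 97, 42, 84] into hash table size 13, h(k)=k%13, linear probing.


Insert 52: h=0 -> slot 0
Insert 53: h=1 -> slot 1
Insert 97: h=6 -> slot 6
Insert 42: h=3 -> slot 3
Insert 84: h=6, 1 probes -> slot 7

Table: [52, 53, None, 42, None, None, 97, 84, None, None, None, None, None]


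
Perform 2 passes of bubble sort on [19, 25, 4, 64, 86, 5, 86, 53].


Initial: [19, 25, 4, 64, 86, 5, 86, 53]
Pass 1: [19, 4, 25, 64, 5, 86, 53, 86] (3 swaps)
Pass 2: [4, 19, 25, 5, 64, 53, 86, 86] (3 swaps)

After 2 passes: [4, 19, 25, 5, 64, 53, 86, 86]


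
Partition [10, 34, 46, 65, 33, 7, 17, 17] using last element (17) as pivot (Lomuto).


Pivot: 17
  10 <= 17: advance i (no swap)
  7 <= 17: swap -> [10, 7, 46, 65, 33, 34, 17, 17]
  17 <= 17: swap -> [10, 7, 17, 65, 33, 34, 46, 17]
Place pivot at 3: [10, 7, 17, 17, 33, 34, 46, 65]

Partitioned: [10, 7, 17, 17, 33, 34, 46, 65]


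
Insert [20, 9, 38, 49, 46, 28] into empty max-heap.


Insert 20: [20]
Insert 9: [20, 9]
Insert 38: [38, 9, 20]
Insert 49: [49, 38, 20, 9]
Insert 46: [49, 46, 20, 9, 38]
Insert 28: [49, 46, 28, 9, 38, 20]

Final heap: [49, 46, 28, 9, 38, 20]


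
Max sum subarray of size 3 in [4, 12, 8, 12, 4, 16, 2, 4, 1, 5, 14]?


[0:3]: 24
[1:4]: 32
[2:5]: 24
[3:6]: 32
[4:7]: 22
[5:8]: 22
[6:9]: 7
[7:10]: 10
[8:11]: 20

Max: 32 at [1:4]


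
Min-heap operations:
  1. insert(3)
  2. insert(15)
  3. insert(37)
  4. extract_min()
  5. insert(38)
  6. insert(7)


insert(3) -> [3]
insert(15) -> [3, 15]
insert(37) -> [3, 15, 37]
extract_min()->3, [15, 37]
insert(38) -> [15, 37, 38]
insert(7) -> [7, 15, 38, 37]

Final heap: [7, 15, 38, 37]


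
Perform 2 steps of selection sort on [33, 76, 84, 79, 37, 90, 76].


Initial: [33, 76, 84, 79, 37, 90, 76]
Step 1: min=33 at 0
  Swap: [33, 76, 84, 79, 37, 90, 76]
Step 2: min=37 at 4
  Swap: [33, 37, 84, 79, 76, 90, 76]

After 2 steps: [33, 37, 84, 79, 76, 90, 76]


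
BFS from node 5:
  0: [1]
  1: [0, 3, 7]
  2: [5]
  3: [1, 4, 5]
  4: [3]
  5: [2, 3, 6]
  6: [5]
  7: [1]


Visit 5, enqueue [2, 3, 6]
Visit 2, enqueue []
Visit 3, enqueue [1, 4]
Visit 6, enqueue []
Visit 1, enqueue [0, 7]
Visit 4, enqueue []
Visit 0, enqueue []
Visit 7, enqueue []

BFS order: [5, 2, 3, 6, 1, 4, 0, 7]


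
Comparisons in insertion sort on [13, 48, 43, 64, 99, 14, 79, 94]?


Algorithm: insertion sort
Input: [13, 48, 43, 64, 99, 14, 79, 94]
Sorted: [13, 14, 43, 48, 64, 79, 94, 99]

14


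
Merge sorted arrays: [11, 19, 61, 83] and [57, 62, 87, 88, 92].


Take 11 from A
Take 19 from A
Take 57 from B
Take 61 from A
Take 62 from B
Take 83 from A

Merged: [11, 19, 57, 61, 62, 83, 87, 88, 92]


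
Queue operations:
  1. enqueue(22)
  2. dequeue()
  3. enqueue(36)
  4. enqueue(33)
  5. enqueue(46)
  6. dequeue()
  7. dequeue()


enqueue(22) -> [22]
dequeue()->22, []
enqueue(36) -> [36]
enqueue(33) -> [36, 33]
enqueue(46) -> [36, 33, 46]
dequeue()->36, [33, 46]
dequeue()->33, [46]

Final queue: [46]


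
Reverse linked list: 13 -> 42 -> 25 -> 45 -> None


Step 1: curr=13, set curr.next=prev(None) | reversed so far: 13
Step 2: curr=42, set curr.next=prev(13) | reversed so far: 42 -> 13
Step 3: curr=25, set curr.next=prev(42) | reversed so far: 25 -> 42 -> 13
Step 4: curr=45, set curr.next=prev(25) | reversed so far: 45 -> 25 -> 42 -> 13

45 -> 25 -> 42 -> 13 -> None


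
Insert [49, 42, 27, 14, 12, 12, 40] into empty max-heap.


Insert 49: [49]
Insert 42: [49, 42]
Insert 27: [49, 42, 27]
Insert 14: [49, 42, 27, 14]
Insert 12: [49, 42, 27, 14, 12]
Insert 12: [49, 42, 27, 14, 12, 12]
Insert 40: [49, 42, 40, 14, 12, 12, 27]

Final heap: [49, 42, 40, 14, 12, 12, 27]


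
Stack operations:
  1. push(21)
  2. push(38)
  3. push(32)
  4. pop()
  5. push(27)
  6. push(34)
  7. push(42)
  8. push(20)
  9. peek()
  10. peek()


push(21) -> [21]
push(38) -> [21, 38]
push(32) -> [21, 38, 32]
pop()->32, [21, 38]
push(27) -> [21, 38, 27]
push(34) -> [21, 38, 27, 34]
push(42) -> [21, 38, 27, 34, 42]
push(20) -> [21, 38, 27, 34, 42, 20]
peek()->20
peek()->20

Final stack: [21, 38, 27, 34, 42, 20]


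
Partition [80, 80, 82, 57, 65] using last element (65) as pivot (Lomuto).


Pivot: 65
  57 <= 65: swap -> [57, 80, 82, 80, 65]
Place pivot at 1: [57, 65, 82, 80, 80]

Partitioned: [57, 65, 82, 80, 80]


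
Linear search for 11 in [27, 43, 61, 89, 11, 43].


i=0: 27!=11
i=1: 43!=11
i=2: 61!=11
i=3: 89!=11
i=4: 11==11 found!

Found at 4, 5 comps


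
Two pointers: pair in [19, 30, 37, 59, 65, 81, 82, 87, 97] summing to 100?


lo=0(19)+hi=8(97)=116
lo=0(19)+hi=7(87)=106
lo=0(19)+hi=6(82)=101
lo=0(19)+hi=5(81)=100

Yes: 19+81=100


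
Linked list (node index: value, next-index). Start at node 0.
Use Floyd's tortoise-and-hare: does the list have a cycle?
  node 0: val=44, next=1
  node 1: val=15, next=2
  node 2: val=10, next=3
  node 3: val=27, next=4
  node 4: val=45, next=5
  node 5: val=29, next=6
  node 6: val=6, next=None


Floyd's tortoise (slow, +1) and hare (fast, +2):
  init: slow=0, fast=0
  step 1: slow=1, fast=2
  step 2: slow=2, fast=4
  step 3: slow=3, fast=6
  step 4: fast -> None, no cycle

Cycle: no


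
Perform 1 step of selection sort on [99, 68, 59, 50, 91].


Initial: [99, 68, 59, 50, 91]
Step 1: min=50 at 3
  Swap: [50, 68, 59, 99, 91]

After 1 step: [50, 68, 59, 99, 91]


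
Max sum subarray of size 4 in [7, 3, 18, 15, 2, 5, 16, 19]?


[0:4]: 43
[1:5]: 38
[2:6]: 40
[3:7]: 38
[4:8]: 42

Max: 43 at [0:4]


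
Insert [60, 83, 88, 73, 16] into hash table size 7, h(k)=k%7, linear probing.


Insert 60: h=4 -> slot 4
Insert 83: h=6 -> slot 6
Insert 88: h=4, 1 probes -> slot 5
Insert 73: h=3 -> slot 3
Insert 16: h=2 -> slot 2

Table: [None, None, 16, 73, 60, 88, 83]


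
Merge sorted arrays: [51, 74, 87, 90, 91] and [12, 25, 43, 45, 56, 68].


Take 12 from B
Take 25 from B
Take 43 from B
Take 45 from B
Take 51 from A
Take 56 from B
Take 68 from B

Merged: [12, 25, 43, 45, 51, 56, 68, 74, 87, 90, 91]


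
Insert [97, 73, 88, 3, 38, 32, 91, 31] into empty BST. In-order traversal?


Insert 97: root
Insert 73: L from 97
Insert 88: L from 97 -> R from 73
Insert 3: L from 97 -> L from 73
Insert 38: L from 97 -> L from 73 -> R from 3
Insert 32: L from 97 -> L from 73 -> R from 3 -> L from 38
Insert 91: L from 97 -> R from 73 -> R from 88
Insert 31: L from 97 -> L from 73 -> R from 3 -> L from 38 -> L from 32

In-order: [3, 31, 32, 38, 73, 88, 91, 97]


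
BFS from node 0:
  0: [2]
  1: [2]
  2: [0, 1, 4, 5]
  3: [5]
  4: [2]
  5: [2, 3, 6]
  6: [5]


Visit 0, enqueue [2]
Visit 2, enqueue [1, 4, 5]
Visit 1, enqueue []
Visit 4, enqueue []
Visit 5, enqueue [3, 6]
Visit 3, enqueue []
Visit 6, enqueue []

BFS order: [0, 2, 1, 4, 5, 3, 6]


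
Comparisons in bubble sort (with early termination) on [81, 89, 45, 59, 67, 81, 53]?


Algorithm: bubble sort (with early termination)
Input: [81, 89, 45, 59, 67, 81, 53]
Sorted: [45, 53, 59, 67, 81, 81, 89]

21


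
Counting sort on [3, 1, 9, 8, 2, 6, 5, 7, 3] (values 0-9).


Input: [3, 1, 9, 8, 2, 6, 5, 7, 3]
Counts: [0, 1, 1, 2, 0, 1, 1, 1, 1, 1]

Sorted: [1, 2, 3, 3, 5, 6, 7, 8, 9]


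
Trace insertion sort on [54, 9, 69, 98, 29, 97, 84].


Initial: [54, 9, 69, 98, 29, 97, 84]
Insert 9: [9, 54, 69, 98, 29, 97, 84]
Insert 69: [9, 54, 69, 98, 29, 97, 84]
Insert 98: [9, 54, 69, 98, 29, 97, 84]
Insert 29: [9, 29, 54, 69, 98, 97, 84]
Insert 97: [9, 29, 54, 69, 97, 98, 84]
Insert 84: [9, 29, 54, 69, 84, 97, 98]

Sorted: [9, 29, 54, 69, 84, 97, 98]


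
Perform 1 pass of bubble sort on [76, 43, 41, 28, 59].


Initial: [76, 43, 41, 28, 59]
Pass 1: [43, 41, 28, 59, 76] (4 swaps)

After 1 pass: [43, 41, 28, 59, 76]


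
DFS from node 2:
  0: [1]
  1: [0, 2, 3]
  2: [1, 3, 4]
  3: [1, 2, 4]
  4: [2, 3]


Visit 2, push [4, 3, 1]
Visit 1, push [3, 0]
Visit 0, push []
Visit 3, push [4]
Visit 4, push []

DFS order: [2, 1, 0, 3, 4]


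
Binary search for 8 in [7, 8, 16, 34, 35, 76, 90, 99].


Step 1: lo=0, hi=7, mid=3, val=34
Step 2: lo=0, hi=2, mid=1, val=8

Found at index 1


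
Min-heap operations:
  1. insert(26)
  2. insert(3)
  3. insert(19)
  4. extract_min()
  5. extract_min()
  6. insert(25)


insert(26) -> [26]
insert(3) -> [3, 26]
insert(19) -> [3, 26, 19]
extract_min()->3, [19, 26]
extract_min()->19, [26]
insert(25) -> [25, 26]

Final heap: [25, 26]


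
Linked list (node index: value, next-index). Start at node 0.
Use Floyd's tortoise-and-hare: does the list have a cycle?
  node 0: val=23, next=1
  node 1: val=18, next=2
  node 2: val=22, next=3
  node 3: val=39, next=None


Floyd's tortoise (slow, +1) and hare (fast, +2):
  init: slow=0, fast=0
  step 1: slow=1, fast=2
  step 2: fast 2->3->None, no cycle

Cycle: no


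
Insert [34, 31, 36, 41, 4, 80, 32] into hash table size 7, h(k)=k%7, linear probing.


Insert 34: h=6 -> slot 6
Insert 31: h=3 -> slot 3
Insert 36: h=1 -> slot 1
Insert 41: h=6, 1 probes -> slot 0
Insert 4: h=4 -> slot 4
Insert 80: h=3, 2 probes -> slot 5
Insert 32: h=4, 5 probes -> slot 2

Table: [41, 36, 32, 31, 4, 80, 34]


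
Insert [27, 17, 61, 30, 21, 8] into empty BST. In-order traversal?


Insert 27: root
Insert 17: L from 27
Insert 61: R from 27
Insert 30: R from 27 -> L from 61
Insert 21: L from 27 -> R from 17
Insert 8: L from 27 -> L from 17

In-order: [8, 17, 21, 27, 30, 61]


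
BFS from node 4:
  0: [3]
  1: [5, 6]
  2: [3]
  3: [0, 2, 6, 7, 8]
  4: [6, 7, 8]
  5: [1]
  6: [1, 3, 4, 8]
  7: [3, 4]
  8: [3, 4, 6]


Visit 4, enqueue [6, 7, 8]
Visit 6, enqueue [1, 3]
Visit 7, enqueue []
Visit 8, enqueue []
Visit 1, enqueue [5]
Visit 3, enqueue [0, 2]
Visit 5, enqueue []
Visit 0, enqueue []
Visit 2, enqueue []

BFS order: [4, 6, 7, 8, 1, 3, 5, 0, 2]


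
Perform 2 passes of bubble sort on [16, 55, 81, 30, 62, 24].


Initial: [16, 55, 81, 30, 62, 24]
Pass 1: [16, 55, 30, 62, 24, 81] (3 swaps)
Pass 2: [16, 30, 55, 24, 62, 81] (2 swaps)

After 2 passes: [16, 30, 55, 24, 62, 81]


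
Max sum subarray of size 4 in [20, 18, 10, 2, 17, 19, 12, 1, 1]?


[0:4]: 50
[1:5]: 47
[2:6]: 48
[3:7]: 50
[4:8]: 49
[5:9]: 33

Max: 50 at [0:4]


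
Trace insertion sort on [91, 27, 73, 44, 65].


Initial: [91, 27, 73, 44, 65]
Insert 27: [27, 91, 73, 44, 65]
Insert 73: [27, 73, 91, 44, 65]
Insert 44: [27, 44, 73, 91, 65]
Insert 65: [27, 44, 65, 73, 91]

Sorted: [27, 44, 65, 73, 91]


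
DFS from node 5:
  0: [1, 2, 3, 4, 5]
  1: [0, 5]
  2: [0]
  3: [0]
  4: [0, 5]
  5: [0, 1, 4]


Visit 5, push [4, 1, 0]
Visit 0, push [4, 3, 2, 1]
Visit 1, push []
Visit 2, push []
Visit 3, push []
Visit 4, push []

DFS order: [5, 0, 1, 2, 3, 4]


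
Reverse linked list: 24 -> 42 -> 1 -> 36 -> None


Step 1: curr=24, set curr.next=prev(None) | reversed so far: 24
Step 2: curr=42, set curr.next=prev(24) | reversed so far: 42 -> 24
Step 3: curr=1, set curr.next=prev(42) | reversed so far: 1 -> 42 -> 24
Step 4: curr=36, set curr.next=prev(1) | reversed so far: 36 -> 1 -> 42 -> 24

36 -> 1 -> 42 -> 24 -> None


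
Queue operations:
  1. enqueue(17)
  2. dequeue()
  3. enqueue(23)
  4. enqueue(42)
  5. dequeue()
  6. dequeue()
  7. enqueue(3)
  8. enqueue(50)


enqueue(17) -> [17]
dequeue()->17, []
enqueue(23) -> [23]
enqueue(42) -> [23, 42]
dequeue()->23, [42]
dequeue()->42, []
enqueue(3) -> [3]
enqueue(50) -> [3, 50]

Final queue: [3, 50]


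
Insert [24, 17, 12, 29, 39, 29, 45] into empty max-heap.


Insert 24: [24]
Insert 17: [24, 17]
Insert 12: [24, 17, 12]
Insert 29: [29, 24, 12, 17]
Insert 39: [39, 29, 12, 17, 24]
Insert 29: [39, 29, 29, 17, 24, 12]
Insert 45: [45, 29, 39, 17, 24, 12, 29]

Final heap: [45, 29, 39, 17, 24, 12, 29]


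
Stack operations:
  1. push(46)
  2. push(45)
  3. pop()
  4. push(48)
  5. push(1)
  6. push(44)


push(46) -> [46]
push(45) -> [46, 45]
pop()->45, [46]
push(48) -> [46, 48]
push(1) -> [46, 48, 1]
push(44) -> [46, 48, 1, 44]

Final stack: [46, 48, 1, 44]


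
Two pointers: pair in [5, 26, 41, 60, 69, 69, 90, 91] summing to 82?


lo=0(5)+hi=7(91)=96
lo=0(5)+hi=6(90)=95
lo=0(5)+hi=5(69)=74
lo=1(26)+hi=5(69)=95
lo=1(26)+hi=4(69)=95
lo=1(26)+hi=3(60)=86
lo=1(26)+hi=2(41)=67

No pair found


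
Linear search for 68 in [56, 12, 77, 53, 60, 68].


i=0: 56!=68
i=1: 12!=68
i=2: 77!=68
i=3: 53!=68
i=4: 60!=68
i=5: 68==68 found!

Found at 5, 6 comps


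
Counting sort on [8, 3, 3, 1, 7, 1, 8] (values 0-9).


Input: [8, 3, 3, 1, 7, 1, 8]
Counts: [0, 2, 0, 2, 0, 0, 0, 1, 2, 0]

Sorted: [1, 1, 3, 3, 7, 8, 8]


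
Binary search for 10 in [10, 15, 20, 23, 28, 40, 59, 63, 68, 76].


Step 1: lo=0, hi=9, mid=4, val=28
Step 2: lo=0, hi=3, mid=1, val=15
Step 3: lo=0, hi=0, mid=0, val=10

Found at index 0


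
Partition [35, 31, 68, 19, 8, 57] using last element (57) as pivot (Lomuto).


Pivot: 57
  35 <= 57: advance i (no swap)
  31 <= 57: advance i (no swap)
  19 <= 57: swap -> [35, 31, 19, 68, 8, 57]
  8 <= 57: swap -> [35, 31, 19, 8, 68, 57]
Place pivot at 4: [35, 31, 19, 8, 57, 68]

Partitioned: [35, 31, 19, 8, 57, 68]


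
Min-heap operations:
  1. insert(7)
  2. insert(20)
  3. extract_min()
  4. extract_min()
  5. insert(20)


insert(7) -> [7]
insert(20) -> [7, 20]
extract_min()->7, [20]
extract_min()->20, []
insert(20) -> [20]

Final heap: [20]


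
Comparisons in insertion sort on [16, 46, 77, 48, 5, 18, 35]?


Algorithm: insertion sort
Input: [16, 46, 77, 48, 5, 18, 35]
Sorted: [5, 16, 18, 35, 46, 48, 77]

16


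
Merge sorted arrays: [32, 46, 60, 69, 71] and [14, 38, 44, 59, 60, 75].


Take 14 from B
Take 32 from A
Take 38 from B
Take 44 from B
Take 46 from A
Take 59 from B
Take 60 from A
Take 60 from B
Take 69 from A
Take 71 from A

Merged: [14, 32, 38, 44, 46, 59, 60, 60, 69, 71, 75]


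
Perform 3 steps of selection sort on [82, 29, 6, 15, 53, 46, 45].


Initial: [82, 29, 6, 15, 53, 46, 45]
Step 1: min=6 at 2
  Swap: [6, 29, 82, 15, 53, 46, 45]
Step 2: min=15 at 3
  Swap: [6, 15, 82, 29, 53, 46, 45]
Step 3: min=29 at 3
  Swap: [6, 15, 29, 82, 53, 46, 45]

After 3 steps: [6, 15, 29, 82, 53, 46, 45]


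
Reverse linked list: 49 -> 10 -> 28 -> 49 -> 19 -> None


Step 1: curr=49, set curr.next=prev(None) | reversed so far: 49
Step 2: curr=10, set curr.next=prev(49) | reversed so far: 10 -> 49
Step 3: curr=28, set curr.next=prev(10) | reversed so far: 28 -> 10 -> 49
Step 4: curr=49, set curr.next=prev(28) | reversed so far: 49 -> 28 -> 10 -> 49
Step 5: curr=19, set curr.next=prev(49) | reversed so far: 19 -> 49 -> 28 -> 10 -> 49

19 -> 49 -> 28 -> 10 -> 49 -> None


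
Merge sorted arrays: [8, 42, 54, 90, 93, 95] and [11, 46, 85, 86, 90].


Take 8 from A
Take 11 from B
Take 42 from A
Take 46 from B
Take 54 from A
Take 85 from B
Take 86 from B
Take 90 from A
Take 90 from B

Merged: [8, 11, 42, 46, 54, 85, 86, 90, 90, 93, 95]


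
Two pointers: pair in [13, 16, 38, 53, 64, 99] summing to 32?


lo=0(13)+hi=5(99)=112
lo=0(13)+hi=4(64)=77
lo=0(13)+hi=3(53)=66
lo=0(13)+hi=2(38)=51
lo=0(13)+hi=1(16)=29

No pair found


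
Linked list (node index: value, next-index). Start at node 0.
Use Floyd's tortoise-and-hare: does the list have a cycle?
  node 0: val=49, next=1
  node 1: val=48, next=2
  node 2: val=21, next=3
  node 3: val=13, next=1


Floyd's tortoise (slow, +1) and hare (fast, +2):
  init: slow=0, fast=0
  step 1: slow=1, fast=2
  step 2: slow=2, fast=1
  step 3: slow=3, fast=3
  slow == fast at node 3: cycle detected

Cycle: yes


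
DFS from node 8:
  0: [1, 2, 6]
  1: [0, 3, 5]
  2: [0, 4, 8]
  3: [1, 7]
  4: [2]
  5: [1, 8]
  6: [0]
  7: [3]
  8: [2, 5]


Visit 8, push [5, 2]
Visit 2, push [4, 0]
Visit 0, push [6, 1]
Visit 1, push [5, 3]
Visit 3, push [7]
Visit 7, push []
Visit 5, push []
Visit 6, push []
Visit 4, push []

DFS order: [8, 2, 0, 1, 3, 7, 5, 6, 4]


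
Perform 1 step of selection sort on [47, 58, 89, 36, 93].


Initial: [47, 58, 89, 36, 93]
Step 1: min=36 at 3
  Swap: [36, 58, 89, 47, 93]

After 1 step: [36, 58, 89, 47, 93]


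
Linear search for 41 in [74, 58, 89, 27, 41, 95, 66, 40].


i=0: 74!=41
i=1: 58!=41
i=2: 89!=41
i=3: 27!=41
i=4: 41==41 found!

Found at 4, 5 comps


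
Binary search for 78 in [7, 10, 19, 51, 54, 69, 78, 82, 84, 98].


Step 1: lo=0, hi=9, mid=4, val=54
Step 2: lo=5, hi=9, mid=7, val=82
Step 3: lo=5, hi=6, mid=5, val=69
Step 4: lo=6, hi=6, mid=6, val=78

Found at index 6


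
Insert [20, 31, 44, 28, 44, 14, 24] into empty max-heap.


Insert 20: [20]
Insert 31: [31, 20]
Insert 44: [44, 20, 31]
Insert 28: [44, 28, 31, 20]
Insert 44: [44, 44, 31, 20, 28]
Insert 14: [44, 44, 31, 20, 28, 14]
Insert 24: [44, 44, 31, 20, 28, 14, 24]

Final heap: [44, 44, 31, 20, 28, 14, 24]


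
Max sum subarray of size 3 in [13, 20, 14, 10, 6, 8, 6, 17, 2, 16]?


[0:3]: 47
[1:4]: 44
[2:5]: 30
[3:6]: 24
[4:7]: 20
[5:8]: 31
[6:9]: 25
[7:10]: 35

Max: 47 at [0:3]


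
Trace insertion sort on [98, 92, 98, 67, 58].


Initial: [98, 92, 98, 67, 58]
Insert 92: [92, 98, 98, 67, 58]
Insert 98: [92, 98, 98, 67, 58]
Insert 67: [67, 92, 98, 98, 58]
Insert 58: [58, 67, 92, 98, 98]

Sorted: [58, 67, 92, 98, 98]


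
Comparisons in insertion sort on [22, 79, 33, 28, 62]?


Algorithm: insertion sort
Input: [22, 79, 33, 28, 62]
Sorted: [22, 28, 33, 62, 79]

8


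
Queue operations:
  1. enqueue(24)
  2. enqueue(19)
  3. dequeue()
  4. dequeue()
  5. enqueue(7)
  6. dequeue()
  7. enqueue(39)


enqueue(24) -> [24]
enqueue(19) -> [24, 19]
dequeue()->24, [19]
dequeue()->19, []
enqueue(7) -> [7]
dequeue()->7, []
enqueue(39) -> [39]

Final queue: [39]


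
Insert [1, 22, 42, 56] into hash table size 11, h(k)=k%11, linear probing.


Insert 1: h=1 -> slot 1
Insert 22: h=0 -> slot 0
Insert 42: h=9 -> slot 9
Insert 56: h=1, 1 probes -> slot 2

Table: [22, 1, 56, None, None, None, None, None, None, 42, None]


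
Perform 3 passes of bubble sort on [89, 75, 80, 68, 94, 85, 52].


Initial: [89, 75, 80, 68, 94, 85, 52]
Pass 1: [75, 80, 68, 89, 85, 52, 94] (5 swaps)
Pass 2: [75, 68, 80, 85, 52, 89, 94] (3 swaps)
Pass 3: [68, 75, 80, 52, 85, 89, 94] (2 swaps)

After 3 passes: [68, 75, 80, 52, 85, 89, 94]


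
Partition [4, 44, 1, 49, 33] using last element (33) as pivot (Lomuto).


Pivot: 33
  4 <= 33: advance i (no swap)
  1 <= 33: swap -> [4, 1, 44, 49, 33]
Place pivot at 2: [4, 1, 33, 49, 44]

Partitioned: [4, 1, 33, 49, 44]


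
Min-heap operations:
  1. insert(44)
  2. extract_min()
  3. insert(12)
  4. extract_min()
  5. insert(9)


insert(44) -> [44]
extract_min()->44, []
insert(12) -> [12]
extract_min()->12, []
insert(9) -> [9]

Final heap: [9]


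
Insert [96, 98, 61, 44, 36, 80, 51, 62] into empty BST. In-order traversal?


Insert 96: root
Insert 98: R from 96
Insert 61: L from 96
Insert 44: L from 96 -> L from 61
Insert 36: L from 96 -> L from 61 -> L from 44
Insert 80: L from 96 -> R from 61
Insert 51: L from 96 -> L from 61 -> R from 44
Insert 62: L from 96 -> R from 61 -> L from 80

In-order: [36, 44, 51, 61, 62, 80, 96, 98]


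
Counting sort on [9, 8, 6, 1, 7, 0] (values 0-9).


Input: [9, 8, 6, 1, 7, 0]
Counts: [1, 1, 0, 0, 0, 0, 1, 1, 1, 1]

Sorted: [0, 1, 6, 7, 8, 9]


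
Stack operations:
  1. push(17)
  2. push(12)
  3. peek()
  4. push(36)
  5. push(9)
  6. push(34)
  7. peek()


push(17) -> [17]
push(12) -> [17, 12]
peek()->12
push(36) -> [17, 12, 36]
push(9) -> [17, 12, 36, 9]
push(34) -> [17, 12, 36, 9, 34]
peek()->34

Final stack: [17, 12, 36, 9, 34]


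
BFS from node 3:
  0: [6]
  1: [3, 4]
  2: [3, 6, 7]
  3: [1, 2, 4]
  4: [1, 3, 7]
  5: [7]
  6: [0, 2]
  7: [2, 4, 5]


Visit 3, enqueue [1, 2, 4]
Visit 1, enqueue []
Visit 2, enqueue [6, 7]
Visit 4, enqueue []
Visit 6, enqueue [0]
Visit 7, enqueue [5]
Visit 0, enqueue []
Visit 5, enqueue []

BFS order: [3, 1, 2, 4, 6, 7, 0, 5]


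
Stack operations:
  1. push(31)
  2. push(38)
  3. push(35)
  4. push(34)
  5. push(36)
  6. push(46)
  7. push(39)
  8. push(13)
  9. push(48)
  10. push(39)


push(31) -> [31]
push(38) -> [31, 38]
push(35) -> [31, 38, 35]
push(34) -> [31, 38, 35, 34]
push(36) -> [31, 38, 35, 34, 36]
push(46) -> [31, 38, 35, 34, 36, 46]
push(39) -> [31, 38, 35, 34, 36, 46, 39]
push(13) -> [31, 38, 35, 34, 36, 46, 39, 13]
push(48) -> [31, 38, 35, 34, 36, 46, 39, 13, 48]
push(39) -> [31, 38, 35, 34, 36, 46, 39, 13, 48, 39]

Final stack: [31, 38, 35, 34, 36, 46, 39, 13, 48, 39]


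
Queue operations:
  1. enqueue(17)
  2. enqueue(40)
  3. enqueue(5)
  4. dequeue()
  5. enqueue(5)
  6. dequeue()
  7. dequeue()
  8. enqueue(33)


enqueue(17) -> [17]
enqueue(40) -> [17, 40]
enqueue(5) -> [17, 40, 5]
dequeue()->17, [40, 5]
enqueue(5) -> [40, 5, 5]
dequeue()->40, [5, 5]
dequeue()->5, [5]
enqueue(33) -> [5, 33]

Final queue: [5, 33]


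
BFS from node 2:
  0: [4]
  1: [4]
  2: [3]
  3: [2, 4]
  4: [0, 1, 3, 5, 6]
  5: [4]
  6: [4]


Visit 2, enqueue [3]
Visit 3, enqueue [4]
Visit 4, enqueue [0, 1, 5, 6]
Visit 0, enqueue []
Visit 1, enqueue []
Visit 5, enqueue []
Visit 6, enqueue []

BFS order: [2, 3, 4, 0, 1, 5, 6]


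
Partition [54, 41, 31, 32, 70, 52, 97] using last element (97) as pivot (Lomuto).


Pivot: 97
  54 <= 97: advance i (no swap)
  41 <= 97: advance i (no swap)
  31 <= 97: advance i (no swap)
  32 <= 97: advance i (no swap)
  70 <= 97: advance i (no swap)
  52 <= 97: advance i (no swap)
Place pivot at 6: [54, 41, 31, 32, 70, 52, 97]

Partitioned: [54, 41, 31, 32, 70, 52, 97]


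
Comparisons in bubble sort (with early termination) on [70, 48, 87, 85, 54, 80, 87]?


Algorithm: bubble sort (with early termination)
Input: [70, 48, 87, 85, 54, 80, 87]
Sorted: [48, 54, 70, 80, 85, 87, 87]

18


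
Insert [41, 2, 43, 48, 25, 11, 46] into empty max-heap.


Insert 41: [41]
Insert 2: [41, 2]
Insert 43: [43, 2, 41]
Insert 48: [48, 43, 41, 2]
Insert 25: [48, 43, 41, 2, 25]
Insert 11: [48, 43, 41, 2, 25, 11]
Insert 46: [48, 43, 46, 2, 25, 11, 41]

Final heap: [48, 43, 46, 2, 25, 11, 41]


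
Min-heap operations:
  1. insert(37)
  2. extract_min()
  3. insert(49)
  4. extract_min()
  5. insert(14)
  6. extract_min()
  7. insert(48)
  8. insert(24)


insert(37) -> [37]
extract_min()->37, []
insert(49) -> [49]
extract_min()->49, []
insert(14) -> [14]
extract_min()->14, []
insert(48) -> [48]
insert(24) -> [24, 48]

Final heap: [24, 48]


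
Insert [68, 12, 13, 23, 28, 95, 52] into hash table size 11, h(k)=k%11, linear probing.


Insert 68: h=2 -> slot 2
Insert 12: h=1 -> slot 1
Insert 13: h=2, 1 probes -> slot 3
Insert 23: h=1, 3 probes -> slot 4
Insert 28: h=6 -> slot 6
Insert 95: h=7 -> slot 7
Insert 52: h=8 -> slot 8

Table: [None, 12, 68, 13, 23, None, 28, 95, 52, None, None]


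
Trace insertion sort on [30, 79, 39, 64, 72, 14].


Initial: [30, 79, 39, 64, 72, 14]
Insert 79: [30, 79, 39, 64, 72, 14]
Insert 39: [30, 39, 79, 64, 72, 14]
Insert 64: [30, 39, 64, 79, 72, 14]
Insert 72: [30, 39, 64, 72, 79, 14]
Insert 14: [14, 30, 39, 64, 72, 79]

Sorted: [14, 30, 39, 64, 72, 79]


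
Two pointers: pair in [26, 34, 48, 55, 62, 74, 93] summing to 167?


lo=0(26)+hi=6(93)=119
lo=1(34)+hi=6(93)=127
lo=2(48)+hi=6(93)=141
lo=3(55)+hi=6(93)=148
lo=4(62)+hi=6(93)=155
lo=5(74)+hi=6(93)=167

Yes: 74+93=167


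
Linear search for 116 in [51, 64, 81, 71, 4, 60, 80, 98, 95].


i=0: 51!=116
i=1: 64!=116
i=2: 81!=116
i=3: 71!=116
i=4: 4!=116
i=5: 60!=116
i=6: 80!=116
i=7: 98!=116
i=8: 95!=116

Not found, 9 comps


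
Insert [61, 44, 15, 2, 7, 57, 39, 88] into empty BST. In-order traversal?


Insert 61: root
Insert 44: L from 61
Insert 15: L from 61 -> L from 44
Insert 2: L from 61 -> L from 44 -> L from 15
Insert 7: L from 61 -> L from 44 -> L from 15 -> R from 2
Insert 57: L from 61 -> R from 44
Insert 39: L from 61 -> L from 44 -> R from 15
Insert 88: R from 61

In-order: [2, 7, 15, 39, 44, 57, 61, 88]


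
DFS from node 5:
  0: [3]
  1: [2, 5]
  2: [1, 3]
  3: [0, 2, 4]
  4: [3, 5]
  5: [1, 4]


Visit 5, push [4, 1]
Visit 1, push [2]
Visit 2, push [3]
Visit 3, push [4, 0]
Visit 0, push []
Visit 4, push []

DFS order: [5, 1, 2, 3, 0, 4]


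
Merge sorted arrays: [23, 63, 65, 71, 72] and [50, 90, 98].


Take 23 from A
Take 50 from B
Take 63 from A
Take 65 from A
Take 71 from A
Take 72 from A

Merged: [23, 50, 63, 65, 71, 72, 90, 98]


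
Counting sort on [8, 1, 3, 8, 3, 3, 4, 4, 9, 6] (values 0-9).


Input: [8, 1, 3, 8, 3, 3, 4, 4, 9, 6]
Counts: [0, 1, 0, 3, 2, 0, 1, 0, 2, 1]

Sorted: [1, 3, 3, 3, 4, 4, 6, 8, 8, 9]


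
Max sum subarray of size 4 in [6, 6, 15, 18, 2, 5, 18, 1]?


[0:4]: 45
[1:5]: 41
[2:6]: 40
[3:7]: 43
[4:8]: 26

Max: 45 at [0:4]


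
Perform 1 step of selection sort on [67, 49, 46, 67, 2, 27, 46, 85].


Initial: [67, 49, 46, 67, 2, 27, 46, 85]
Step 1: min=2 at 4
  Swap: [2, 49, 46, 67, 67, 27, 46, 85]

After 1 step: [2, 49, 46, 67, 67, 27, 46, 85]
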